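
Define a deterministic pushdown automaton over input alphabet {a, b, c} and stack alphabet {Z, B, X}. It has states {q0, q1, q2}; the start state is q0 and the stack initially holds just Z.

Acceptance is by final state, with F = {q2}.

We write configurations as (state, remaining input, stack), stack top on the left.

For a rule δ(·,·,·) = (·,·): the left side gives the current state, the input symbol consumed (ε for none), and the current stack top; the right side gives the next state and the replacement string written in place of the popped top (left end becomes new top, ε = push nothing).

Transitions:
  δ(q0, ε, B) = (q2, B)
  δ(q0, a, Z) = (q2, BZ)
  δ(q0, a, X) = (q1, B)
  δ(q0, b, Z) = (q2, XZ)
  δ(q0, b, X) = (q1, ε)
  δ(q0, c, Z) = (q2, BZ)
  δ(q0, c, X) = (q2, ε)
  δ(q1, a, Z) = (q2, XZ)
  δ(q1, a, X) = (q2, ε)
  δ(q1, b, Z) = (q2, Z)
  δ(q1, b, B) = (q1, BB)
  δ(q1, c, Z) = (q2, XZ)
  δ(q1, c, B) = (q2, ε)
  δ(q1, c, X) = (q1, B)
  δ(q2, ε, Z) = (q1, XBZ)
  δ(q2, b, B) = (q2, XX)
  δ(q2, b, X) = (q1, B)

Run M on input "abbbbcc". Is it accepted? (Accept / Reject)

(q0, abbbbcc, Z) ⊢ (q2, bbbbcc, BZ) ⊢ (q2, bbbcc, XXZ) ⊢ (q1, bbcc, BXZ) ⊢ (q1, bcc, BBXZ) ⊢ (q1, cc, BBBXZ) ⊢ (q2, c, BBXZ)
No transition applies at (q2, c, BBXZ); input not fully consumed.

Reject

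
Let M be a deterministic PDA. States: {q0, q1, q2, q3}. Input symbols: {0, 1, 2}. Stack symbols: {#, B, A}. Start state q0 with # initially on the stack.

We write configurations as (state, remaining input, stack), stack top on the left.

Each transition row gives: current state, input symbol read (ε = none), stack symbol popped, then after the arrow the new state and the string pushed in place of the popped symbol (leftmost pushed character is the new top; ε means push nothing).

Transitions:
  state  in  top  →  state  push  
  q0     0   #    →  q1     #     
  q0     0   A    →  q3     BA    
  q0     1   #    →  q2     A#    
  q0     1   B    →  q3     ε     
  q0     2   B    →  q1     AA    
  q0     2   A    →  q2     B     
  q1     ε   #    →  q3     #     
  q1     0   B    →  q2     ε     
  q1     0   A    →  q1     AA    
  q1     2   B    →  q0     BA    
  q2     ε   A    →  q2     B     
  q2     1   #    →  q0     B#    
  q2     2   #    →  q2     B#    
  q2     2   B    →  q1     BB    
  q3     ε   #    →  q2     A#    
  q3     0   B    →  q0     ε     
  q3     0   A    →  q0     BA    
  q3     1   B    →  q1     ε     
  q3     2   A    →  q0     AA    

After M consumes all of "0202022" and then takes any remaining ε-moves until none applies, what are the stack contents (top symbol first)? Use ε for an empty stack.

BAB#

(q0, 0202022, #)
  read 0, top #: go to q1, push # → (q1, 202022, #)
  ε-move, top #: go to q3, push # → (q3, 202022, #)
  ε-move, top #: go to q2, push A# → (q2, 202022, A#)
  ε-move, top A: go to q2, push B → (q2, 202022, B#)
  read 2, top B: go to q1, push BB → (q1, 02022, BB#)
  read 0, top B: go to q2, push ε → (q2, 2022, B#)
  read 2, top B: go to q1, push BB → (q1, 022, BB#)
  read 0, top B: go to q2, push ε → (q2, 22, B#)
  read 2, top B: go to q1, push BB → (q1, 2, BB#)
  read 2, top B: go to q0, push BA → (q0, ε, BAB#)
All input consumed in state q0 with stack BAB#.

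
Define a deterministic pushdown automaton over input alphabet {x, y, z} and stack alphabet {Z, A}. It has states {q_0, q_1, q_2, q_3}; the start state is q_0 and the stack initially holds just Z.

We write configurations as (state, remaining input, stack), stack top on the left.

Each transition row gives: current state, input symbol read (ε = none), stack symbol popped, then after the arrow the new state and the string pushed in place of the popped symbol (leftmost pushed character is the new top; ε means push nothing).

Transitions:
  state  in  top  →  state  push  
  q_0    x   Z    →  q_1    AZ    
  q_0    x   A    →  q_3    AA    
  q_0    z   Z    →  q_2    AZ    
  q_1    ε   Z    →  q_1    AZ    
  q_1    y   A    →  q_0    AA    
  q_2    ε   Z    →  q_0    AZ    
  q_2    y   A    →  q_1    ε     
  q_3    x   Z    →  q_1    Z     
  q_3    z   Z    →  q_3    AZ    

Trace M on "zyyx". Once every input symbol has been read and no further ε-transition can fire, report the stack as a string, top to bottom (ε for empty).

(q_0, zyyx, Z) ⊢ (q_2, yyx, AZ) ⊢ (q_1, yx, Z) ⊢ (q_1, yx, AZ) ⊢ (q_0, x, AAZ) ⊢ (q_3, ε, AAAZ)
All input consumed in state q_3 with stack AAAZ.

AAAZ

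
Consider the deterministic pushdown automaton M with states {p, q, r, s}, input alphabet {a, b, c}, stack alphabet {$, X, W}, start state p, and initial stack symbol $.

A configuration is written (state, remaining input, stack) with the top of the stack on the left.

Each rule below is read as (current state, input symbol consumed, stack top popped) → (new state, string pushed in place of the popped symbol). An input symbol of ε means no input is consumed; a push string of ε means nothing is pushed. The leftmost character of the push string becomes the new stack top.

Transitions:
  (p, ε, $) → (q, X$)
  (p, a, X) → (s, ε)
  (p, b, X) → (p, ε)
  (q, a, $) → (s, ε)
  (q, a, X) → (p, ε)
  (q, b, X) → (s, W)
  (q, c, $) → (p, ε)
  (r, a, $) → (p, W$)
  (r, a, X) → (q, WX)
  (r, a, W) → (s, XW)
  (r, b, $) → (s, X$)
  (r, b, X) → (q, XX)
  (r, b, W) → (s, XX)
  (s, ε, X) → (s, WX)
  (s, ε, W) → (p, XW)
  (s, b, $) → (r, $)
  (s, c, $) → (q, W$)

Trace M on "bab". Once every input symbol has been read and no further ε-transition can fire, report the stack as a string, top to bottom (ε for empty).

W$

(p, bab, $) ⊢ (q, bab, X$) ⊢ (s, ab, W$) ⊢ (p, ab, XW$) ⊢ (s, b, W$) ⊢ (p, b, XW$) ⊢ (p, ε, W$)
All input consumed in state p with stack W$.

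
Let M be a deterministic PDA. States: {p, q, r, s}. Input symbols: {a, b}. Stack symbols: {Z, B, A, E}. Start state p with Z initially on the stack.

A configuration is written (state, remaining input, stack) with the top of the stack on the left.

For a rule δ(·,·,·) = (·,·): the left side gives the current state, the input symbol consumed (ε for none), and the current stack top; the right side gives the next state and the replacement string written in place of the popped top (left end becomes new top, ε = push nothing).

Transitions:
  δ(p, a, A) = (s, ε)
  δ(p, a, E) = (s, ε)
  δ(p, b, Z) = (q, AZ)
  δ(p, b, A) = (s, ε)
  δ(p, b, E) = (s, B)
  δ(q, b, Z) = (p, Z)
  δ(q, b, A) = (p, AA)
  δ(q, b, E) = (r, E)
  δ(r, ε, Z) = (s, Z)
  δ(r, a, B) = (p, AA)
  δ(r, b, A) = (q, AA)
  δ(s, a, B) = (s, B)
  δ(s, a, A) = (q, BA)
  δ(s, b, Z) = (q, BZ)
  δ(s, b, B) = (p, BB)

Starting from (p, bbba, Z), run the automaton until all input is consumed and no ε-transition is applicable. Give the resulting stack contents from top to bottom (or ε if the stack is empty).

(p, bbba, Z) ⊢ (q, bba, AZ) ⊢ (p, ba, AAZ) ⊢ (s, a, AZ) ⊢ (q, ε, BAZ)
All input consumed in state q with stack BAZ.

BAZ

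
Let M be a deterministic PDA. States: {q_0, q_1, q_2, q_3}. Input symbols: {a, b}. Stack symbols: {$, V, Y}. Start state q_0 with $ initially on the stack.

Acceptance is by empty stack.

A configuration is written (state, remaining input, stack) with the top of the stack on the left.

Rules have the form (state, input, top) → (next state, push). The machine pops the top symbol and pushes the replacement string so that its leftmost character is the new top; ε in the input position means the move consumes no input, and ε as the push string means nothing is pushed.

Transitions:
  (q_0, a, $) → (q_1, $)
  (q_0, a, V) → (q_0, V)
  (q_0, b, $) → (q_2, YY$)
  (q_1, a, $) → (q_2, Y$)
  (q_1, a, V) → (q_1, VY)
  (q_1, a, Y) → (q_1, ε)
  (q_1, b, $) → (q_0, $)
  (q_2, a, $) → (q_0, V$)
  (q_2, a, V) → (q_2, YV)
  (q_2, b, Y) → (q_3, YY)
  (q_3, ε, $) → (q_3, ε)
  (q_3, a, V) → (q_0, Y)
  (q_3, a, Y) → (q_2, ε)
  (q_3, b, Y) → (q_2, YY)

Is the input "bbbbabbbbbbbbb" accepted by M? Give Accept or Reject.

(q_0, bbbbabbbbbbbbb, $)
  read b, top $: go to q_2, push YY$ → (q_2, bbbabbbbbbbbb, YY$)
  read b, top Y: go to q_3, push YY → (q_3, bbabbbbbbbbb, YYY$)
  read b, top Y: go to q_2, push YY → (q_2, babbbbbbbbb, YYYY$)
  read b, top Y: go to q_3, push YY → (q_3, abbbbbbbbb, YYYYY$)
  read a, top Y: go to q_2, push ε → (q_2, bbbbbbbbb, YYYY$)
  read b, top Y: go to q_3, push YY → (q_3, bbbbbbbb, YYYYY$)
  read b, top Y: go to q_2, push YY → (q_2, bbbbbbb, YYYYYY$)
  read b, top Y: go to q_3, push YY → (q_3, bbbbbb, YYYYYYY$)
  read b, top Y: go to q_2, push YY → (q_2, bbbbb, YYYYYYYY$)
  read b, top Y: go to q_3, push YY → (q_3, bbbb, YYYYYYYYY$)
  read b, top Y: go to q_2, push YY → (q_2, bbb, YYYYYYYYYY$)
  read b, top Y: go to q_3, push YY → (q_3, bb, YYYYYYYYYYY$)
  read b, top Y: go to q_2, push YY → (q_2, b, YYYYYYYYYYYY$)
  read b, top Y: go to q_3, push YY → (q_3, ε, YYYYYYYYYYYYY$)
All input consumed; stack is YYYYYYYYYYYYY$, not empty, and no further ε-move applies.

Reject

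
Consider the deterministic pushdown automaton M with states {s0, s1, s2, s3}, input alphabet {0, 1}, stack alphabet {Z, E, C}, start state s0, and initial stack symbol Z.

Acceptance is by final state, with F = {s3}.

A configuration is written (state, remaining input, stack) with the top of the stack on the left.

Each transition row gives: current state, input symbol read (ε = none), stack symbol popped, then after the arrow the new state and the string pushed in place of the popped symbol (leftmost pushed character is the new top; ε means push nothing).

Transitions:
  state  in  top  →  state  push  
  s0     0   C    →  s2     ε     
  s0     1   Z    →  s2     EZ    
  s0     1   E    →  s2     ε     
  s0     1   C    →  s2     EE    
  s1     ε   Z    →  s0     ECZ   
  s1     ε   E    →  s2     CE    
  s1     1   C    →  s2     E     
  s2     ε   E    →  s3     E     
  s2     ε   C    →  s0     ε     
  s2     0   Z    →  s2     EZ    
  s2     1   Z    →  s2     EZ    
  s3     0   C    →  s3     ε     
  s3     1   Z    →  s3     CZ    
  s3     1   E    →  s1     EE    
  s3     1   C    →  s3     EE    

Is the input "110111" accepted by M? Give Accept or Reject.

Reject

(s0, 110111, Z) ⊢ (s2, 10111, EZ) ⊢ (s3, 10111, EZ) ⊢ (s1, 0111, EEZ) ⊢ (s2, 0111, CEEZ) ⊢ (s0, 0111, EEZ)
No transition applies at (s0, 0111, EEZ); input not fully consumed.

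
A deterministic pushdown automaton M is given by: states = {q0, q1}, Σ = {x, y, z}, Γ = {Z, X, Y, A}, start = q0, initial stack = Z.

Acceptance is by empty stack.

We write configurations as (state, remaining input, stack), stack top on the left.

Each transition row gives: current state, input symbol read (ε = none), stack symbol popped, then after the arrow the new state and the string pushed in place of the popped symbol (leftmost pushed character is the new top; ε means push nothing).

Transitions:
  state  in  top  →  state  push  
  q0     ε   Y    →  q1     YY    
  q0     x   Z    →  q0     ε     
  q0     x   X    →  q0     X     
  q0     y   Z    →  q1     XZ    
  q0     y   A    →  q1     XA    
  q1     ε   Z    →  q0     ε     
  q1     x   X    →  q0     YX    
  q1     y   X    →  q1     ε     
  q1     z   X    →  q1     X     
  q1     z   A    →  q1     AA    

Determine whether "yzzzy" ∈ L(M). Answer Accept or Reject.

Accept

(q0, yzzzy, Z) ⊢ (q1, zzzy, XZ) ⊢ (q1, zzy, XZ) ⊢ (q1, zy, XZ) ⊢ (q1, y, XZ) ⊢ (q1, ε, Z) ⊢ (q0, ε, ε)
All input consumed and the stack is empty.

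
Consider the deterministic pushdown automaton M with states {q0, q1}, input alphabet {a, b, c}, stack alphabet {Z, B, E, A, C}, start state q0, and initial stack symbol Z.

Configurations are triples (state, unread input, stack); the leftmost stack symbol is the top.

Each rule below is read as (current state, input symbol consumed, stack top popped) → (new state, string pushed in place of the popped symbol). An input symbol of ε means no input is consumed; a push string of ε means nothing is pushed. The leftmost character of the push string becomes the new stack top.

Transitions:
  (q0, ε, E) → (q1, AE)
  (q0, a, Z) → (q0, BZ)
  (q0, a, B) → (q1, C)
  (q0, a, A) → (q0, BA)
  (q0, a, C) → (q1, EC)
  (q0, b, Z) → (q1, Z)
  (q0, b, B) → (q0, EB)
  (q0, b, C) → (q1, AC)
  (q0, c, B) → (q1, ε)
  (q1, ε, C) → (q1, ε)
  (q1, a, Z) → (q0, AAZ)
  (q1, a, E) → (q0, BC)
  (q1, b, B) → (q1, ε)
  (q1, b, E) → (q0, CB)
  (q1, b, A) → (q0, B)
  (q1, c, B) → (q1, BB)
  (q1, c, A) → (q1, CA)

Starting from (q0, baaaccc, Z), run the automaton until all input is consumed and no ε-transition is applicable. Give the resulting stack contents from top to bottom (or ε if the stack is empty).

(q0, baaaccc, Z) ⊢ (q1, aaaccc, Z) ⊢ (q0, aaccc, AAZ) ⊢ (q0, accc, BAAZ) ⊢ (q1, ccc, CAAZ) ⊢ (q1, ccc, AAZ) ⊢ (q1, cc, CAAZ) ⊢ (q1, cc, AAZ) ⊢ (q1, c, CAAZ) ⊢ (q1, c, AAZ) ⊢ (q1, ε, CAAZ) ⊢ (q1, ε, AAZ)
All input consumed in state q1 with stack AAZ.

AAZ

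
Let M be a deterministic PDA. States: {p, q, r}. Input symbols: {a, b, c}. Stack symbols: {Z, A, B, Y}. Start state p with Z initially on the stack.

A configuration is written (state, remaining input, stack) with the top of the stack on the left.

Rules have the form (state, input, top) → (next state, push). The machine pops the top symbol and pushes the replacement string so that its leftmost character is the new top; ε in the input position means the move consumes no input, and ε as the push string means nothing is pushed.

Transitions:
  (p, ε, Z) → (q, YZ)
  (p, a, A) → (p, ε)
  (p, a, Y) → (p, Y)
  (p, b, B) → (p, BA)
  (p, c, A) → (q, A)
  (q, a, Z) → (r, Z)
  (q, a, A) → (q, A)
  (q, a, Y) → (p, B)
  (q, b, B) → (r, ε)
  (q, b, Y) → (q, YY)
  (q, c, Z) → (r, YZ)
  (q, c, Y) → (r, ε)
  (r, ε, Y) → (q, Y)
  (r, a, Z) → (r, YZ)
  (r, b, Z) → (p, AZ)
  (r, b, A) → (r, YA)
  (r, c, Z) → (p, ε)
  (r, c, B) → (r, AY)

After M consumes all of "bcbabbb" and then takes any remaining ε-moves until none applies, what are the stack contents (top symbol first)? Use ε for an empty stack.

BAAAYZ

(p, bcbabbb, Z)
  ε-move, top Z: go to q, push YZ → (q, bcbabbb, YZ)
  read b, top Y: go to q, push YY → (q, cbabbb, YYZ)
  read c, top Y: go to r, push ε → (r, babbb, YZ)
  ε-move, top Y: go to q, push Y → (q, babbb, YZ)
  read b, top Y: go to q, push YY → (q, abbb, YYZ)
  read a, top Y: go to p, push B → (p, bbb, BYZ)
  read b, top B: go to p, push BA → (p, bb, BAYZ)
  read b, top B: go to p, push BA → (p, b, BAAYZ)
  read b, top B: go to p, push BA → (p, ε, BAAAYZ)
All input consumed in state p with stack BAAAYZ.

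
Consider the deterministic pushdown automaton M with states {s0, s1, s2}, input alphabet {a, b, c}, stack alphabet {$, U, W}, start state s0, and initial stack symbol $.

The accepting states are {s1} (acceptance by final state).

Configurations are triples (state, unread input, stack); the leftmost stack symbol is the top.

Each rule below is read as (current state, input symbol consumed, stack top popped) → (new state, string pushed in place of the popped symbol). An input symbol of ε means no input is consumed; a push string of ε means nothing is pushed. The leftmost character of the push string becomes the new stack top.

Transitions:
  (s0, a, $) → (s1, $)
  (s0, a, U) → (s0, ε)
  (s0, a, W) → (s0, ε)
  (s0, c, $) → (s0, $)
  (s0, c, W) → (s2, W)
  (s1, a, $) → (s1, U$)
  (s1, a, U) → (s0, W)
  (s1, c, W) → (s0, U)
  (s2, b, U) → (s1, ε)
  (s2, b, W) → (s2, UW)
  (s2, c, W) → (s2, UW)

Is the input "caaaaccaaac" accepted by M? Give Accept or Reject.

Reject

(s0, caaaaccaaac, $)
  read c, top $: go to s0, push $ → (s0, aaaaccaaac, $)
  read a, top $: go to s1, push $ → (s1, aaaccaaac, $)
  read a, top $: go to s1, push U$ → (s1, aaccaaac, U$)
  read a, top U: go to s0, push W → (s0, accaaac, W$)
  read a, top W: go to s0, push ε → (s0, ccaaac, $)
  read c, top $: go to s0, push $ → (s0, caaac, $)
  read c, top $: go to s0, push $ → (s0, aaac, $)
  read a, top $: go to s1, push $ → (s1, aac, $)
  read a, top $: go to s1, push U$ → (s1, ac, U$)
  read a, top U: go to s0, push W → (s0, c, W$)
  read c, top W: go to s2, push W → (s2, ε, W$)
All input consumed; state s2 ∉ F and no further ε-move applies.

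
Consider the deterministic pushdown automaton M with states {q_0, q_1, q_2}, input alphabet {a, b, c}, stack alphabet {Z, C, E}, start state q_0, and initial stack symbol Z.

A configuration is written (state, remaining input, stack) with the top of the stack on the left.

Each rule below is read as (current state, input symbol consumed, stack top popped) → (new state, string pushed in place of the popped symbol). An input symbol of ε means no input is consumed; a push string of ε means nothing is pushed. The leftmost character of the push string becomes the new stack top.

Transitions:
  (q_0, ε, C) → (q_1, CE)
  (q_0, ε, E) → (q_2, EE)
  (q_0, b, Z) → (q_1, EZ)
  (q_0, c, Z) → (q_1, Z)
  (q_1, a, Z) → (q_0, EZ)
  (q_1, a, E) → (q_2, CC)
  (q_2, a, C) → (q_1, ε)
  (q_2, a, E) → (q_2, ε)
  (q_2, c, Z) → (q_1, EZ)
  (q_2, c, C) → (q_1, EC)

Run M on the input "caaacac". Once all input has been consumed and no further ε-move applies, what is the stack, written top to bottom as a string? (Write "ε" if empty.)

ECCZ

(q_0, caaacac, Z)
  read c, top Z: go to q_1, push Z → (q_1, aaacac, Z)
  read a, top Z: go to q_0, push EZ → (q_0, aacac, EZ)
  ε-move, top E: go to q_2, push EE → (q_2, aacac, EEZ)
  read a, top E: go to q_2, push ε → (q_2, acac, EZ)
  read a, top E: go to q_2, push ε → (q_2, cac, Z)
  read c, top Z: go to q_1, push EZ → (q_1, ac, EZ)
  read a, top E: go to q_2, push CC → (q_2, c, CCZ)
  read c, top C: go to q_1, push EC → (q_1, ε, ECCZ)
All input consumed in state q_1 with stack ECCZ.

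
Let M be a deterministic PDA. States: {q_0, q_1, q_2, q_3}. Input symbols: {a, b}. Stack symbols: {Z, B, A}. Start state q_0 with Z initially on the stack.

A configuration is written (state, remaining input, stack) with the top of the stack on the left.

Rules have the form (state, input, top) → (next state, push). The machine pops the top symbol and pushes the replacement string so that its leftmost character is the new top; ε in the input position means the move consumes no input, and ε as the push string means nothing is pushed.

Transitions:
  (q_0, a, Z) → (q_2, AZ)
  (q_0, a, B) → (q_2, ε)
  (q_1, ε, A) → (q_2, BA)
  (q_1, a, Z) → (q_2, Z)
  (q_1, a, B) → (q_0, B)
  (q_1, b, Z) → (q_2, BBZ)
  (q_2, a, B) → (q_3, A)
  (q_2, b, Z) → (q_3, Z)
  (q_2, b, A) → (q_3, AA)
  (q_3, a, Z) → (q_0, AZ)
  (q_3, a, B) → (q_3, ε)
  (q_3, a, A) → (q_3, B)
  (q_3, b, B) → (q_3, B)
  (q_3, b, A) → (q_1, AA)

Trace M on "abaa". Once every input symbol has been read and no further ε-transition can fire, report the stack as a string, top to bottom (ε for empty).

AZ

(q_0, abaa, Z)
  read a, top Z: go to q_2, push AZ → (q_2, baa, AZ)
  read b, top A: go to q_3, push AA → (q_3, aa, AAZ)
  read a, top A: go to q_3, push B → (q_3, a, BAZ)
  read a, top B: go to q_3, push ε → (q_3, ε, AZ)
All input consumed in state q_3 with stack AZ.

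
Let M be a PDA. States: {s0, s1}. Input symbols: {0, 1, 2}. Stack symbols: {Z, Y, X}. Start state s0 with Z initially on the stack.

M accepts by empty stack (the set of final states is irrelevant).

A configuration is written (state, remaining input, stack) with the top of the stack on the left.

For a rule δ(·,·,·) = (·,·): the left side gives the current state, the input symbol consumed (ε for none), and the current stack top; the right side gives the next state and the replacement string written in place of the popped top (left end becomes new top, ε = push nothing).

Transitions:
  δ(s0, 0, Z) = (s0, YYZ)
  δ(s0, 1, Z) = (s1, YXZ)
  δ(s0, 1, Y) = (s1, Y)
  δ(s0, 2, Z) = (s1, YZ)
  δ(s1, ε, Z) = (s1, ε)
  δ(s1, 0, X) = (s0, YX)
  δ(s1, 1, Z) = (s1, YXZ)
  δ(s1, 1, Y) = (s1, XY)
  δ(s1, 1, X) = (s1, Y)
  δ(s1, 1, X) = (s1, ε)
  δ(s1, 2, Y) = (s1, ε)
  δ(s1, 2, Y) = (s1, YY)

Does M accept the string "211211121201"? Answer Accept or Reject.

Reject

No computation consumes all input and empties the stack.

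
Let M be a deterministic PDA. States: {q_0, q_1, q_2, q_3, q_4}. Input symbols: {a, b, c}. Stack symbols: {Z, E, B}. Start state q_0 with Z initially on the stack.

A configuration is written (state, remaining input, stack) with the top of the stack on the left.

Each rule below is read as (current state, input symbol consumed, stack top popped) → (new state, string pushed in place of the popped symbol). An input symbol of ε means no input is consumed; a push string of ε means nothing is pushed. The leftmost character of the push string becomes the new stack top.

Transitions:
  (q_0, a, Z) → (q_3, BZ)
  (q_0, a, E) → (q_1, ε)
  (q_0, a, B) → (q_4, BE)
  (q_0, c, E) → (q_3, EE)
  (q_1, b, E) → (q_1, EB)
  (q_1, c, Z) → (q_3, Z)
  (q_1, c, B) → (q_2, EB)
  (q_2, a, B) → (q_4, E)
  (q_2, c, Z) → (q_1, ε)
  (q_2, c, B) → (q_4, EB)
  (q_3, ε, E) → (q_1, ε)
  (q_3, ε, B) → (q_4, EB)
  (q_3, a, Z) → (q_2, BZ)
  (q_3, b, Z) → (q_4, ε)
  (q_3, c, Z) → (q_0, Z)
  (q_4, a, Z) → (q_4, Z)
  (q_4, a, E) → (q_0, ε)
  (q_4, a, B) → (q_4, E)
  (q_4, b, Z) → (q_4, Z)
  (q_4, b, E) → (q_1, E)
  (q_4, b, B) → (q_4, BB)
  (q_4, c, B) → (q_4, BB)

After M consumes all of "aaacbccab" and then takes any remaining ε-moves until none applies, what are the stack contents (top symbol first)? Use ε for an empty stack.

(q_0, aaacbccab, Z) ⊢ (q_3, aacbccab, BZ) ⊢ (q_4, aacbccab, EBZ) ⊢ (q_0, acbccab, BZ) ⊢ (q_4, cbccab, BEZ) ⊢ (q_4, bccab, BBEZ) ⊢ (q_4, ccab, BBBEZ) ⊢ (q_4, cab, BBBBEZ) ⊢ (q_4, ab, BBBBBEZ) ⊢ (q_4, b, EBBBBEZ) ⊢ (q_1, ε, EBBBBEZ)
All input consumed in state q_1 with stack EBBBBEZ.

EBBBBEZ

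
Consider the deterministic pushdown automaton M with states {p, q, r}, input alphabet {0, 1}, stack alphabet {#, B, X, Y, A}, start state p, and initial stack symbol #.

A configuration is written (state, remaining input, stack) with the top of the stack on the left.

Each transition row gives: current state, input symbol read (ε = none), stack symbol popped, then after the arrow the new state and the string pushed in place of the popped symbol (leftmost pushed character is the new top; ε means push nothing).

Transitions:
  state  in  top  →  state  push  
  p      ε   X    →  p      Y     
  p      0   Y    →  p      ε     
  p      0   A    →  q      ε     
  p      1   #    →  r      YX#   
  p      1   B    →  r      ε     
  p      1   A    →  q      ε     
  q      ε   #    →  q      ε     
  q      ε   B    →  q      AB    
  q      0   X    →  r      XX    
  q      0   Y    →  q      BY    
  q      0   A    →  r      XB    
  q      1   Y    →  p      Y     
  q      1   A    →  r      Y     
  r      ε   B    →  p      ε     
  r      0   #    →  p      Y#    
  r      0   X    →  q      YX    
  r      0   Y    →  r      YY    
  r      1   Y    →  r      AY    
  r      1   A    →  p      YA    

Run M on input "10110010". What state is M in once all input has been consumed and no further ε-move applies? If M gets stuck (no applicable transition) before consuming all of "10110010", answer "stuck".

(p, 10110010, #)
  read 1, top #: go to r, push YX# → (r, 0110010, YX#)
  read 0, top Y: go to r, push YY → (r, 110010, YYX#)
  read 1, top Y: go to r, push AY → (r, 10010, AYYX#)
  read 1, top A: go to p, push YA → (p, 0010, YAYYX#)
  read 0, top Y: go to p, push ε → (p, 010, AYYX#)
  read 0, top A: go to q, push ε → (q, 10, YYX#)
  read 1, top Y: go to p, push Y → (p, 0, YYX#)
  read 0, top Y: go to p, push ε → (p, ε, YX#)
All input consumed; M is in state p.

p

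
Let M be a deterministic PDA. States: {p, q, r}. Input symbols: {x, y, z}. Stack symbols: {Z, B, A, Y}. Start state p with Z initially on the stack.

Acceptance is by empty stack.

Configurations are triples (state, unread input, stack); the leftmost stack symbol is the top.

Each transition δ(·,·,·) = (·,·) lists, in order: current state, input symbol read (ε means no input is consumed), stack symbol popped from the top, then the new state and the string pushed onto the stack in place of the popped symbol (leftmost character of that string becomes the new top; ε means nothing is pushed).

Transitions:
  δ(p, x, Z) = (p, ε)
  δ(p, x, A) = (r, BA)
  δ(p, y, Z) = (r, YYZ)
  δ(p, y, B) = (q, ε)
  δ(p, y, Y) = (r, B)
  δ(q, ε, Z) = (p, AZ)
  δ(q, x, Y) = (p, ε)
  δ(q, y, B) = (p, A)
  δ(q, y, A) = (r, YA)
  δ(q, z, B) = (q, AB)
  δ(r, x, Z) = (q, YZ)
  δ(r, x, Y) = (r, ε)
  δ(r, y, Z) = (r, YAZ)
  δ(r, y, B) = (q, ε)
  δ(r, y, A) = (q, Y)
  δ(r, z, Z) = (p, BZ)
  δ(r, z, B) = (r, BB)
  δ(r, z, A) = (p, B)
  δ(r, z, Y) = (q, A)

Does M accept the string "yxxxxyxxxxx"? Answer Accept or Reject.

Accept

(p, yxxxxyxxxxx, Z)
  read y, top Z: go to r, push YYZ → (r, xxxxyxxxxx, YYZ)
  read x, top Y: go to r, push ε → (r, xxxyxxxxx, YZ)
  read x, top Y: go to r, push ε → (r, xxyxxxxx, Z)
  read x, top Z: go to q, push YZ → (q, xyxxxxx, YZ)
  read x, top Y: go to p, push ε → (p, yxxxxx, Z)
  read y, top Z: go to r, push YYZ → (r, xxxxx, YYZ)
  read x, top Y: go to r, push ε → (r, xxxx, YZ)
  read x, top Y: go to r, push ε → (r, xxx, Z)
  read x, top Z: go to q, push YZ → (q, xx, YZ)
  read x, top Y: go to p, push ε → (p, x, Z)
  read x, top Z: go to p, push ε → (p, ε, ε)
All input consumed and the stack is empty.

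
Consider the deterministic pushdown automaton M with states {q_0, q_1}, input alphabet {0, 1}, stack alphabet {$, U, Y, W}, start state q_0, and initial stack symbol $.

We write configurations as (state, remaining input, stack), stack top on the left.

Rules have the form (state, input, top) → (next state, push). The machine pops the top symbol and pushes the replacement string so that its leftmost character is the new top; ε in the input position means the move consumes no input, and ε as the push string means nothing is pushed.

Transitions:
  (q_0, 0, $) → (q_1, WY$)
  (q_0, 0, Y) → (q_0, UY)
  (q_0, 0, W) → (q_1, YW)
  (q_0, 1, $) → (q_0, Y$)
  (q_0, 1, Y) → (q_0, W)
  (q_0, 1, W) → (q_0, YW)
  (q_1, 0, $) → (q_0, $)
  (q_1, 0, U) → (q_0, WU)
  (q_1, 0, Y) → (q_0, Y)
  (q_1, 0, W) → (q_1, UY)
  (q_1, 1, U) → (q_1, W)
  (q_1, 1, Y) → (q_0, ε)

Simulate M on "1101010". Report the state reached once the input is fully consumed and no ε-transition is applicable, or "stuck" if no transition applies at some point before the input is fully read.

(q_0, 1101010, $) ⊢ (q_0, 101010, Y$) ⊢ (q_0, 01010, W$) ⊢ (q_1, 1010, YW$) ⊢ (q_0, 010, W$) ⊢ (q_1, 10, YW$) ⊢ (q_0, 0, W$) ⊢ (q_1, ε, YW$)
All input consumed; M is in state q_1.

q_1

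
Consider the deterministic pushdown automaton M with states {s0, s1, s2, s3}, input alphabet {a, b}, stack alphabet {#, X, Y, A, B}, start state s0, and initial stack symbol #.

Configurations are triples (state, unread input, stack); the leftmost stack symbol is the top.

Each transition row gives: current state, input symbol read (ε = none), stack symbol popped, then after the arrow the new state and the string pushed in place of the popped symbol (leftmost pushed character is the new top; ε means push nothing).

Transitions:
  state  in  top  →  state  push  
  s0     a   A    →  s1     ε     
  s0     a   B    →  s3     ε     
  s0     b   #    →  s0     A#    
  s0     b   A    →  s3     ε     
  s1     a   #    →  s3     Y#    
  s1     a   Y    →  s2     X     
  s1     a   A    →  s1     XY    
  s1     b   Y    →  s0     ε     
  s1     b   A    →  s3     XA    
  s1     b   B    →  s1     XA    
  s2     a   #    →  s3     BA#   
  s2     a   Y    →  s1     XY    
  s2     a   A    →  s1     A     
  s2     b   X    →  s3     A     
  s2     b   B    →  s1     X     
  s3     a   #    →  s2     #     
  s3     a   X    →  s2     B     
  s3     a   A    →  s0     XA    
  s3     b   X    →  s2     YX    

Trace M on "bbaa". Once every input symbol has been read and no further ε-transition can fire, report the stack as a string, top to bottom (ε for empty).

(s0, bbaa, #)
  read b, top #: go to s0, push A# → (s0, baa, A#)
  read b, top A: go to s3, push ε → (s3, aa, #)
  read a, top #: go to s2, push # → (s2, a, #)
  read a, top #: go to s3, push BA# → (s3, ε, BA#)
All input consumed in state s3 with stack BA#.

BA#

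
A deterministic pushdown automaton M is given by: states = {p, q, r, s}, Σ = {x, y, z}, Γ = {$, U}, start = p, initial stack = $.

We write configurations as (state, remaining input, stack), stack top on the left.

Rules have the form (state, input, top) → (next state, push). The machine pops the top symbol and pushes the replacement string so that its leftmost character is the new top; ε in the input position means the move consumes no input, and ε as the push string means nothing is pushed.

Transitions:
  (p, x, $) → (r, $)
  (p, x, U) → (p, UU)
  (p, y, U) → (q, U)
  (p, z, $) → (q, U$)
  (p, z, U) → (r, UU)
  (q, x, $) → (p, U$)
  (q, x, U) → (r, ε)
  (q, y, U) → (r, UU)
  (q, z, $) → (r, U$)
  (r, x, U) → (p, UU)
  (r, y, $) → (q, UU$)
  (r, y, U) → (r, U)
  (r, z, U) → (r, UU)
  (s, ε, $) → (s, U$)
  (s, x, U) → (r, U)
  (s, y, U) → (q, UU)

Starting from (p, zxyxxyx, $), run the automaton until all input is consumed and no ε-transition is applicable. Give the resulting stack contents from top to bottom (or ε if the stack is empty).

(p, zxyxxyx, $)
  read z, top $: go to q, push U$ → (q, xyxxyx, U$)
  read x, top U: go to r, push ε → (r, yxxyx, $)
  read y, top $: go to q, push UU$ → (q, xxyx, UU$)
  read x, top U: go to r, push ε → (r, xyx, U$)
  read x, top U: go to p, push UU → (p, yx, UU$)
  read y, top U: go to q, push U → (q, x, UU$)
  read x, top U: go to r, push ε → (r, ε, U$)
All input consumed in state r with stack U$.

U$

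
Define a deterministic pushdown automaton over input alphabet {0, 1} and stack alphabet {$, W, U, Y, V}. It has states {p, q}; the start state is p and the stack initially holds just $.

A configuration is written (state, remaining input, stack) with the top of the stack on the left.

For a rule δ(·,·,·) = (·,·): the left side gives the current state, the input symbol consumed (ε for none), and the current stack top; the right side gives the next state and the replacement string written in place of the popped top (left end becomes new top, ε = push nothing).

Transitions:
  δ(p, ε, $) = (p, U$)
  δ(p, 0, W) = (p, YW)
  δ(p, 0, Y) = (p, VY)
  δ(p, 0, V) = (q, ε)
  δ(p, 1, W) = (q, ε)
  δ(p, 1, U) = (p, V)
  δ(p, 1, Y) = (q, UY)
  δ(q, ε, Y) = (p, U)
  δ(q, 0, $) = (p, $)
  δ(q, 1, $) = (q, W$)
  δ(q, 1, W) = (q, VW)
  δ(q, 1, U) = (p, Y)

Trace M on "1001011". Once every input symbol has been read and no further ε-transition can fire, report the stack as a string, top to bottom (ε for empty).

(p, 1001011, $)
  ε-move, top $: go to p, push U$ → (p, 1001011, U$)
  read 1, top U: go to p, push V → (p, 001011, V$)
  read 0, top V: go to q, push ε → (q, 01011, $)
  read 0, top $: go to p, push $ → (p, 1011, $)
  ε-move, top $: go to p, push U$ → (p, 1011, U$)
  read 1, top U: go to p, push V → (p, 011, V$)
  read 0, top V: go to q, push ε → (q, 11, $)
  read 1, top $: go to q, push W$ → (q, 1, W$)
  read 1, top W: go to q, push VW → (q, ε, VW$)
All input consumed in state q with stack VW$.

VW$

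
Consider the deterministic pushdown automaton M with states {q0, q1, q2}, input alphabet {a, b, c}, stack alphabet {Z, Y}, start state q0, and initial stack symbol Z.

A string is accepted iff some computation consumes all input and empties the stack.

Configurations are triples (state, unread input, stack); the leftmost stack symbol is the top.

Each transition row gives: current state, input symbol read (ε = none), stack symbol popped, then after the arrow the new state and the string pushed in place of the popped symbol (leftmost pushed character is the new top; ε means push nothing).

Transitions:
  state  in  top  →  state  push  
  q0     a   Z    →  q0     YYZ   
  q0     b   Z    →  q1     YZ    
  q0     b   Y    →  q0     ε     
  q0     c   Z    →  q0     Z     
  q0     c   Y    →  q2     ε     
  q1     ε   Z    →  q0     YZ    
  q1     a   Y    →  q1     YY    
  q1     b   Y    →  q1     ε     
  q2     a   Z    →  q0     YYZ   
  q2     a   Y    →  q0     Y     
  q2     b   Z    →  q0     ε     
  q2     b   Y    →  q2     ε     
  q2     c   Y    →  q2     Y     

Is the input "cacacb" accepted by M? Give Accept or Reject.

Accept

(q0, cacacb, Z)
  read c, top Z: go to q0, push Z → (q0, acacb, Z)
  read a, top Z: go to q0, push YYZ → (q0, cacb, YYZ)
  read c, top Y: go to q2, push ε → (q2, acb, YZ)
  read a, top Y: go to q0, push Y → (q0, cb, YZ)
  read c, top Y: go to q2, push ε → (q2, b, Z)
  read b, top Z: go to q0, push ε → (q0, ε, ε)
All input consumed and the stack is empty.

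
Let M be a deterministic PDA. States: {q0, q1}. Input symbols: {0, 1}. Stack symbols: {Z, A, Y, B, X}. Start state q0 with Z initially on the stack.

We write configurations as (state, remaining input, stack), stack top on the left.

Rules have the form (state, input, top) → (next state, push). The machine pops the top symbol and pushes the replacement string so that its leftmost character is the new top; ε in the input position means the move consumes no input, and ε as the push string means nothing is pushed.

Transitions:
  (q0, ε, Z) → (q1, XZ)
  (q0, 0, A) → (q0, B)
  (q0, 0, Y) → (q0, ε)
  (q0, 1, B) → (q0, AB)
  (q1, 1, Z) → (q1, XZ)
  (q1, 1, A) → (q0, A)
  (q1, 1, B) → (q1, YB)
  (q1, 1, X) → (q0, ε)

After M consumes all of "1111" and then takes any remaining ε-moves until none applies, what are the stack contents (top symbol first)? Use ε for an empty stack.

(q0, 1111, Z)
  ε-move, top Z: go to q1, push XZ → (q1, 1111, XZ)
  read 1, top X: go to q0, push ε → (q0, 111, Z)
  ε-move, top Z: go to q1, push XZ → (q1, 111, XZ)
  read 1, top X: go to q0, push ε → (q0, 11, Z)
  ε-move, top Z: go to q1, push XZ → (q1, 11, XZ)
  read 1, top X: go to q0, push ε → (q0, 1, Z)
  ε-move, top Z: go to q1, push XZ → (q1, 1, XZ)
  read 1, top X: go to q0, push ε → (q0, ε, Z)
  ε-move, top Z: go to q1, push XZ → (q1, ε, XZ)
All input consumed in state q1 with stack XZ.

XZ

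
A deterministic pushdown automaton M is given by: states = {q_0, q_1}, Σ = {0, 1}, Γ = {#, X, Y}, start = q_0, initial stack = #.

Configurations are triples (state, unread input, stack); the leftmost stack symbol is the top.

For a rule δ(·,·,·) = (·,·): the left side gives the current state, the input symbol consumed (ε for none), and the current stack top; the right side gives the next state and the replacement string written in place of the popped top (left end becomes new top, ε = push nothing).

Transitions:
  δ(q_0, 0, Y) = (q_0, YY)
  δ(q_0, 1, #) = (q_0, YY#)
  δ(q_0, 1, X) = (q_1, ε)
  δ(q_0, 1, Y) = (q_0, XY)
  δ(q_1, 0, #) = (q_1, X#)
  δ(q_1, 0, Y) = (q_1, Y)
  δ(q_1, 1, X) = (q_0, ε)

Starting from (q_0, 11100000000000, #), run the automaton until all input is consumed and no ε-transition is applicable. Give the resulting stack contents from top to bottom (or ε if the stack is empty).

(q_0, 11100000000000, #)
  read 1, top #: go to q_0, push YY# → (q_0, 1100000000000, YY#)
  read 1, top Y: go to q_0, push XY → (q_0, 100000000000, XYY#)
  read 1, top X: go to q_1, push ε → (q_1, 00000000000, YY#)
  read 0, top Y: go to q_1, push Y → (q_1, 0000000000, YY#)
  read 0, top Y: go to q_1, push Y → (q_1, 000000000, YY#)
  read 0, top Y: go to q_1, push Y → (q_1, 00000000, YY#)
  read 0, top Y: go to q_1, push Y → (q_1, 0000000, YY#)
  read 0, top Y: go to q_1, push Y → (q_1, 000000, YY#)
  read 0, top Y: go to q_1, push Y → (q_1, 00000, YY#)
  read 0, top Y: go to q_1, push Y → (q_1, 0000, YY#)
  read 0, top Y: go to q_1, push Y → (q_1, 000, YY#)
  read 0, top Y: go to q_1, push Y → (q_1, 00, YY#)
  read 0, top Y: go to q_1, push Y → (q_1, 0, YY#)
  read 0, top Y: go to q_1, push Y → (q_1, ε, YY#)
All input consumed in state q_1 with stack YY#.

YY#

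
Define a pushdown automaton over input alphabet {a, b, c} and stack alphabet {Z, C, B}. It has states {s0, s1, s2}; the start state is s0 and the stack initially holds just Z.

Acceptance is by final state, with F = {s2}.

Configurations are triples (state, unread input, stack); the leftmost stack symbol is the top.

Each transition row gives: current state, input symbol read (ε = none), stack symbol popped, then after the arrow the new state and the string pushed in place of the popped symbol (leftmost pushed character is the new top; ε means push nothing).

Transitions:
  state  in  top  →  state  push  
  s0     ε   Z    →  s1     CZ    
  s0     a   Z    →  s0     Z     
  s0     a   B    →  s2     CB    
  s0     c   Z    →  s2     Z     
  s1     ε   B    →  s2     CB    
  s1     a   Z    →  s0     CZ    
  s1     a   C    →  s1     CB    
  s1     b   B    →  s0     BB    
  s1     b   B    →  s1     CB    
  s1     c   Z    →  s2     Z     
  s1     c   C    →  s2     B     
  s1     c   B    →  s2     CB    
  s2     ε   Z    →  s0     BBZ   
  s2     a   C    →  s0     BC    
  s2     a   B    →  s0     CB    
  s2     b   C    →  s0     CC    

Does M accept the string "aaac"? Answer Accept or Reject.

Accept

One accepting computation: (s0, aaac, Z) ⊢ (s0, aac, Z) ⊢ (s0, ac, Z) ⊢ (s0, c, Z) ⊢ (s2, ε, Z)
All input consumed and state s2 ∈ F.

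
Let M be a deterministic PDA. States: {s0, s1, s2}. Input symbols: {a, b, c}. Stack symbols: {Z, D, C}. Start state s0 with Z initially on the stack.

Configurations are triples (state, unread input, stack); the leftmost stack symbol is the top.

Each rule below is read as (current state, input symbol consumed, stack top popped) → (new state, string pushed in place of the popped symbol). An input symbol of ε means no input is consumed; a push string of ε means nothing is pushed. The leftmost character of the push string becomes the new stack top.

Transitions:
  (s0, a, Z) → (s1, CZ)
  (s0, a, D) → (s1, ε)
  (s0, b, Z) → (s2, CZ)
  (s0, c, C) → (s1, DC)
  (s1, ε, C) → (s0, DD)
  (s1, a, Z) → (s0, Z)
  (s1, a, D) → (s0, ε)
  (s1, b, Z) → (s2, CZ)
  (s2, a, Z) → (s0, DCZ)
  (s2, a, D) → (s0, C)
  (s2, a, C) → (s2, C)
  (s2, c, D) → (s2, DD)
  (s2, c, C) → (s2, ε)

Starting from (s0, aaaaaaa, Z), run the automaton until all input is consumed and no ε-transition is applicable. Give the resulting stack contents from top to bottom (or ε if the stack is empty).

(s0, aaaaaaa, Z)
  read a, top Z: go to s1, push CZ → (s1, aaaaaa, CZ)
  ε-move, top C: go to s0, push DD → (s0, aaaaaa, DDZ)
  read a, top D: go to s1, push ε → (s1, aaaaa, DZ)
  read a, top D: go to s0, push ε → (s0, aaaa, Z)
  read a, top Z: go to s1, push CZ → (s1, aaa, CZ)
  ε-move, top C: go to s0, push DD → (s0, aaa, DDZ)
  read a, top D: go to s1, push ε → (s1, aa, DZ)
  read a, top D: go to s0, push ε → (s0, a, Z)
  read a, top Z: go to s1, push CZ → (s1, ε, CZ)
  ε-move, top C: go to s0, push DD → (s0, ε, DDZ)
All input consumed in state s0 with stack DDZ.

DDZ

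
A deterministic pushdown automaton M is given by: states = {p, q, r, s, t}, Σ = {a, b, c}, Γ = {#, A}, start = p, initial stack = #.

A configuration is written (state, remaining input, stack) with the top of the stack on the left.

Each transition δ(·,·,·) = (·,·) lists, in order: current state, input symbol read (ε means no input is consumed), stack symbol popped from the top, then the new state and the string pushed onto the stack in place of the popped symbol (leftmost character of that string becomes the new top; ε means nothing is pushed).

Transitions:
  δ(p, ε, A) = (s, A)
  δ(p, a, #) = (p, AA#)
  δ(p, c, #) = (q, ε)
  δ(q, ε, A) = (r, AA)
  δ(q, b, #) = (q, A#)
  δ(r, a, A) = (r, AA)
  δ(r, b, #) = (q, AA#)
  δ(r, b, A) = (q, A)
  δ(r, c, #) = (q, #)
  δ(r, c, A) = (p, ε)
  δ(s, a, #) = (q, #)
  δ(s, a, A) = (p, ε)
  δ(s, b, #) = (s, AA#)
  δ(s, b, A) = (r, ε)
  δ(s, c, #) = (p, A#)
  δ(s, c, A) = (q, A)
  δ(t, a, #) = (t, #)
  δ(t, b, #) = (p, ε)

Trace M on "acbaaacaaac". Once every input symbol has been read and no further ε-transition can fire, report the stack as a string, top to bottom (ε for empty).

(p, acbaaacaaac, #) ⊢ (p, cbaaacaaac, AA#) ⊢ (s, cbaaacaaac, AA#) ⊢ (q, baaacaaac, AA#) ⊢ (r, baaacaaac, AAA#) ⊢ (q, aaacaaac, AAA#) ⊢ (r, aaacaaac, AAAA#) ⊢ (r, aacaaac, AAAAA#) ⊢ (r, acaaac, AAAAAA#) ⊢ (r, caaac, AAAAAAA#) ⊢ (p, aaac, AAAAAA#) ⊢ (s, aaac, AAAAAA#) ⊢ (p, aac, AAAAA#) ⊢ (s, aac, AAAAA#) ⊢ (p, ac, AAAA#) ⊢ (s, ac, AAAA#) ⊢ (p, c, AAA#) ⊢ (s, c, AAA#) ⊢ (q, ε, AAA#) ⊢ (r, ε, AAAA#)
All input consumed in state r with stack AAAA#.

AAAA#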